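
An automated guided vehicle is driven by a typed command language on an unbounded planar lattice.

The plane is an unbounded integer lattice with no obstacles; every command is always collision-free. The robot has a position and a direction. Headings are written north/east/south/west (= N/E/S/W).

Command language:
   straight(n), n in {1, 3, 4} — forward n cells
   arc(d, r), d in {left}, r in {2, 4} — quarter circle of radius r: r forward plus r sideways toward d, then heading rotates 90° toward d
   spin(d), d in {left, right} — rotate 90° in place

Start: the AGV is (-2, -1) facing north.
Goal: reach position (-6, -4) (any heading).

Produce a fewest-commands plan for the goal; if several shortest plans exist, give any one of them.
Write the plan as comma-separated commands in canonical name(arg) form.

t0: (-2, -1) facing north
step 1 (straight(1)): (-2, 0) facing north
step 2 (spin(left)): (-2, 0) facing west
step 3 (arc(left, 4)): (-6, -4) facing south
shorter routes all fall short; 3 is best.

straight(1), spin(left), arc(left, 4)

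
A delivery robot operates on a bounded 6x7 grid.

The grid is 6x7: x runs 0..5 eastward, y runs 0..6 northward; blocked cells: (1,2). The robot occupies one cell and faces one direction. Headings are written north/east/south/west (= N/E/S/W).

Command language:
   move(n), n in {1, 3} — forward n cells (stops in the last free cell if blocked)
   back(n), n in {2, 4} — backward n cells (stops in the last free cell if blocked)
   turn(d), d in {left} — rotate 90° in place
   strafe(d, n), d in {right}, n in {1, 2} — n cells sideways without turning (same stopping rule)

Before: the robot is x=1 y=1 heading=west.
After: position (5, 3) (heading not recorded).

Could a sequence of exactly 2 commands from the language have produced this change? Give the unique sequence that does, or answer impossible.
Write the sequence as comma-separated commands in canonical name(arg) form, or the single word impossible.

back(4), strafe(right, 2)

key: running strafe(right, 2) before back(4) would end elsewhere — order is forced
t0: x=1 y=1 heading=west
step 1 (back(4)): x=5 y=1 heading=west
step 2 (strafe(right, 2)): x=5 y=3 heading=west
uniquely the one of 49 2-step routes that fits.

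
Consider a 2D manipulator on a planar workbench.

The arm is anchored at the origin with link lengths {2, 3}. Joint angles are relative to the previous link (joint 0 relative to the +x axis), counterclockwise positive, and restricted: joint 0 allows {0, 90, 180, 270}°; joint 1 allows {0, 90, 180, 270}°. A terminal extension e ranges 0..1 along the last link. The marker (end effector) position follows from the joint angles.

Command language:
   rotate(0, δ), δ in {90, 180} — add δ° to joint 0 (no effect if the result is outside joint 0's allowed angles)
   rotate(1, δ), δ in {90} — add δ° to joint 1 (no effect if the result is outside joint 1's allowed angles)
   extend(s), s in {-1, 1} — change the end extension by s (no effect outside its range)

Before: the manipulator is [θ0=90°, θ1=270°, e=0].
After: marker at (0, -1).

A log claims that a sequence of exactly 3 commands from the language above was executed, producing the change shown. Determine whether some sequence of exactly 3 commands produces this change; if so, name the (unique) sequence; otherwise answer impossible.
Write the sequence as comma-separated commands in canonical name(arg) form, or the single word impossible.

t0: [θ0=90°, θ1=270°, e=0]
1. rotate(1, 90) → [θ0=90°, θ1=0°, e=0]
2. rotate(1, 90) → [θ0=90°, θ1=90°, e=0]
3. rotate(1, 90) → [θ0=90°, θ1=180°, e=0]
all 125 alternatives checked — unique.

rotate(1, 90), rotate(1, 90), rotate(1, 90)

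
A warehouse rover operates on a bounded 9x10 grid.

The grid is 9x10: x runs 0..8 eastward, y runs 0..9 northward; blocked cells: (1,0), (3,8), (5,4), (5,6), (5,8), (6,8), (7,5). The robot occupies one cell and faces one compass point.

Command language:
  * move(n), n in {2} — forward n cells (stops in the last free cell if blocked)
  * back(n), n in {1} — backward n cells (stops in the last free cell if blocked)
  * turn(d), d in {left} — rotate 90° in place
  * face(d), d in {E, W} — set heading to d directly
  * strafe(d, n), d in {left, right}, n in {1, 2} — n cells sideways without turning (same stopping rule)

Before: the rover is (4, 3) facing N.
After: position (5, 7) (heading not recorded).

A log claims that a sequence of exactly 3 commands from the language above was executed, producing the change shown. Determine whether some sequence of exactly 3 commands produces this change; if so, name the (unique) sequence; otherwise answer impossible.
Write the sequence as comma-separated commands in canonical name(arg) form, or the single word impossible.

key: running strafe(right, 1) before move(2) would end elsewhere — order is forced
initial: (4, 3) facing N
[1] after move(2): (4, 5) facing N
[2] after move(2): (4, 7) facing N
[3] after strafe(right, 1): (5, 7) facing N
uniquely the one of 729 3-step routes that fits.

move(2), move(2), strafe(right, 1)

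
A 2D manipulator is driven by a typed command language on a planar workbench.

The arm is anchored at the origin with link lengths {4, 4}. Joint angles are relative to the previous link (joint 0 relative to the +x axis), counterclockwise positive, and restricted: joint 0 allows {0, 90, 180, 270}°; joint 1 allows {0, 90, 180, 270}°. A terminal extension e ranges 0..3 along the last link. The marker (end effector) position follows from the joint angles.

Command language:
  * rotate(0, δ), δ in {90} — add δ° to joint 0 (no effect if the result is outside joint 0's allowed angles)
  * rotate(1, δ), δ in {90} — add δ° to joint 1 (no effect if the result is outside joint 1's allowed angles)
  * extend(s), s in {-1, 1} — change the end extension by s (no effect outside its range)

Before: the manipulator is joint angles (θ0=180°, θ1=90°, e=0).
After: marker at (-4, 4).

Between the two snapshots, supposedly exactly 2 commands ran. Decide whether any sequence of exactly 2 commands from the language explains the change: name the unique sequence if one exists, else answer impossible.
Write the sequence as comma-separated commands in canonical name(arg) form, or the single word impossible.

start: joint angles (θ0=180°, θ1=90°, e=0)
1. rotate(1, 90) → joint angles (θ0=180°, θ1=180°, e=0)
2. rotate(1, 90) → joint angles (θ0=180°, θ1=270°, e=0)
uniquely the one of 16 2-step routes that fits.

rotate(1, 90), rotate(1, 90)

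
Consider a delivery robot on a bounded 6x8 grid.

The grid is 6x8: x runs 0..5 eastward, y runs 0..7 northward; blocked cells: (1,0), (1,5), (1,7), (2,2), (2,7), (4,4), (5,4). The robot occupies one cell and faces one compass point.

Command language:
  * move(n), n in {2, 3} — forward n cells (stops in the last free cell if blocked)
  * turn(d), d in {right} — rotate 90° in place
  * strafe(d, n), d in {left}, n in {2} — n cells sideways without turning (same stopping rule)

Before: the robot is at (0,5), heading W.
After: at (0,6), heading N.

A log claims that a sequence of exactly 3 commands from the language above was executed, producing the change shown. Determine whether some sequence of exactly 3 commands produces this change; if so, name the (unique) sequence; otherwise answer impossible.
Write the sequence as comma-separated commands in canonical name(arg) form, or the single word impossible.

key: order matters: swapping strafe(left, 2) and move(3) lands elsewhere
begin: at (0,5), heading W
step 1 (strafe(left, 2)): at (0,3), heading W
step 2 (turn(right)): at (0,3), heading N
step 3 (move(3)): at (0,6), heading N
no other 3-command option fits: unique.

strafe(left, 2), turn(right), move(3)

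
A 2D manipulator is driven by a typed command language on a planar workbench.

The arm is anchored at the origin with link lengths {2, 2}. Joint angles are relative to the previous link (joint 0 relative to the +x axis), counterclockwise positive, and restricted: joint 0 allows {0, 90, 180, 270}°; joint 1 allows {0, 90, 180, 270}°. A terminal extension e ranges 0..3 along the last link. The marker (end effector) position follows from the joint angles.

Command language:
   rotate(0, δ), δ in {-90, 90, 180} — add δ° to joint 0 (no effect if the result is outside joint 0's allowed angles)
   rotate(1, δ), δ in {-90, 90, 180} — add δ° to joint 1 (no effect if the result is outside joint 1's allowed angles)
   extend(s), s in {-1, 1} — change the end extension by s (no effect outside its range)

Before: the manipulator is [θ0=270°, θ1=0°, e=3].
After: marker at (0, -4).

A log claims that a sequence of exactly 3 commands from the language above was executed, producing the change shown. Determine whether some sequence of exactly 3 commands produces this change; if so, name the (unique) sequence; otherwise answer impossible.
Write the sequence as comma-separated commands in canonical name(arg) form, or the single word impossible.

start: [θ0=270°, θ1=0°, e=3]
step 1 (extend(-1)): [θ0=270°, θ1=0°, e=2]
step 2 (extend(-1)): [θ0=270°, θ1=0°, e=1]
step 3 (extend(-1)): [θ0=270°, θ1=0°, e=0]
uniquely the one of 512 3-step routes that fits.

extend(-1), extend(-1), extend(-1)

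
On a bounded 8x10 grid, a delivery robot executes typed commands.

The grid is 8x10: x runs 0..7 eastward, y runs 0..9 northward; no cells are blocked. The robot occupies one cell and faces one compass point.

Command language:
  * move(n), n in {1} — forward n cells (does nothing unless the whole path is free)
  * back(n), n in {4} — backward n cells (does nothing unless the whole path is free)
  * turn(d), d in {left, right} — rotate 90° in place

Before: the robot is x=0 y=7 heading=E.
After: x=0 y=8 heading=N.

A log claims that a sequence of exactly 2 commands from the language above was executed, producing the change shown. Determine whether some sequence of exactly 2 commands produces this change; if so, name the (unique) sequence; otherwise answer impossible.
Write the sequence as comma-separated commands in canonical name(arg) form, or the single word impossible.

key: running move(1) before turn(left) would end elsewhere — order is forced
begin: x=0 y=7 heading=E
[1] after turn(left): x=0 y=7 heading=N
[2] after move(1): x=0 y=8 heading=N
no other 2-command option fits: unique.

turn(left), move(1)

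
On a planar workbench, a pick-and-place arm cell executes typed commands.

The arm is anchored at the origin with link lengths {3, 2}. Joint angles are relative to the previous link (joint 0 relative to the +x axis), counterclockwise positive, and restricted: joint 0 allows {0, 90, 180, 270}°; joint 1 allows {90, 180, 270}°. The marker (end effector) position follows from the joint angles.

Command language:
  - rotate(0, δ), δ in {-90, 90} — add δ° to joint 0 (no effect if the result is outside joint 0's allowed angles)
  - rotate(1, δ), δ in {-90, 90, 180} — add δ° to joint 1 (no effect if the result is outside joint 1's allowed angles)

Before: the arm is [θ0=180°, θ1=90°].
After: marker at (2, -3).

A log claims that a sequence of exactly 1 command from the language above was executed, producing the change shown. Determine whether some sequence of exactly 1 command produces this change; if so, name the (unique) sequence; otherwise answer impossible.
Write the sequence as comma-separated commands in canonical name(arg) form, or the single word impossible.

initial: [θ0=180°, θ1=90°]
step 1 (rotate(0, 90)): [θ0=270°, θ1=90°]
uniquely the one of 5 1-step routes that fits.

rotate(0, 90)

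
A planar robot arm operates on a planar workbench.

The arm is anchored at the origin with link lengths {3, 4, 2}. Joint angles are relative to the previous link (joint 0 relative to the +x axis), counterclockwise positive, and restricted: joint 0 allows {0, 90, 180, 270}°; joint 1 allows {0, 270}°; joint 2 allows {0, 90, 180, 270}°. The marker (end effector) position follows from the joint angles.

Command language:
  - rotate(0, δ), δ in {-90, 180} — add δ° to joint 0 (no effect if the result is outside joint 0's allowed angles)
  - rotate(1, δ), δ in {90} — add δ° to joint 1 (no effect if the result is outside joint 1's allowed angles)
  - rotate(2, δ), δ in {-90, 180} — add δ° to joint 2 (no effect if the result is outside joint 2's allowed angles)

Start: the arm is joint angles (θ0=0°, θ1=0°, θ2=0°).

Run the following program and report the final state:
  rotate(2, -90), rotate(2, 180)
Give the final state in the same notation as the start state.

t0: joint angles (θ0=0°, θ1=0°, θ2=0°)
1. rotate(2, -90) → joint angles (θ0=0°, θ1=0°, θ2=270°)
2. rotate(2, 180) → joint angles (θ0=0°, θ1=0°, θ2=90°)

joint angles (θ0=0°, θ1=0°, θ2=90°)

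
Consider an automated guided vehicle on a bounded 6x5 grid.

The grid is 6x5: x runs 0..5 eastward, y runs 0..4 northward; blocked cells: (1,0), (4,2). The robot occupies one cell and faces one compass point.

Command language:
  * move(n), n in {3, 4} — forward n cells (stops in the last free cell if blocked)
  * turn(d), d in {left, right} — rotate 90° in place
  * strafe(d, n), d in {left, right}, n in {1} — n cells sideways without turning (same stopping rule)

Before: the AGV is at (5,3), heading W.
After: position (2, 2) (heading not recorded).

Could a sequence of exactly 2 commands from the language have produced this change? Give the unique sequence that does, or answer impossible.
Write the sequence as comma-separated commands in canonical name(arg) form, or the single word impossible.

move(3), strafe(left, 1)

key: running strafe(left, 1) before move(3) would end elsewhere — order is forced
t0: at (5,3), heading W
step 1 (move(3)): at (2,3), heading W
step 2 (strafe(left, 1)): at (2,2), heading W
all 36 alternatives checked — unique.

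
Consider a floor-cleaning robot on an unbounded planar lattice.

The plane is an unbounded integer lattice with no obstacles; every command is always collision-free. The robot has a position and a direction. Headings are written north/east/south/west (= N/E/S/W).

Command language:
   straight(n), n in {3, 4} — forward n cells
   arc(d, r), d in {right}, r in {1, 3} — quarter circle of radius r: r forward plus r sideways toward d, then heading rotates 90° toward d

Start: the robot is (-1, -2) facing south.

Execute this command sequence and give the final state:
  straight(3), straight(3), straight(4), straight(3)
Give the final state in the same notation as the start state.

(-1, -15) facing south

initial: (-1, -2) facing south
1. straight(3) → (-1, -5) facing south
2. straight(3) → (-1, -8) facing south
3. straight(4) → (-1, -12) facing south
4. straight(3) → (-1, -15) facing south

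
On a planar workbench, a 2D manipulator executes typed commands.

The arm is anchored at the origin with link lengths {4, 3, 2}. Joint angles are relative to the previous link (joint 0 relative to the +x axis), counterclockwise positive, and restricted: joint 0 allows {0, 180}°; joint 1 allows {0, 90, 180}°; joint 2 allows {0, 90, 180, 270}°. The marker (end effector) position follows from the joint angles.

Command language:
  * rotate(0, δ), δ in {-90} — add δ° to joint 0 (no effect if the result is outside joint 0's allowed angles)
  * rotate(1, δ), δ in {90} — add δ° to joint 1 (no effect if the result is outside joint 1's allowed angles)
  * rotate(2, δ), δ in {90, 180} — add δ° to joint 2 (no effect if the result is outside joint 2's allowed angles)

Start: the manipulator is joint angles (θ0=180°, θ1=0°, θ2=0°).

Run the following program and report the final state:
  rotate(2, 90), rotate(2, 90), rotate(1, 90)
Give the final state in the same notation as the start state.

joint angles (θ0=180°, θ1=90°, θ2=180°)

initial: joint angles (θ0=180°, θ1=0°, θ2=0°)
1. rotate(2, 90) → joint angles (θ0=180°, θ1=0°, θ2=90°)
2. rotate(2, 90) → joint angles (θ0=180°, θ1=0°, θ2=180°)
3. rotate(1, 90) → joint angles (θ0=180°, θ1=90°, θ2=180°)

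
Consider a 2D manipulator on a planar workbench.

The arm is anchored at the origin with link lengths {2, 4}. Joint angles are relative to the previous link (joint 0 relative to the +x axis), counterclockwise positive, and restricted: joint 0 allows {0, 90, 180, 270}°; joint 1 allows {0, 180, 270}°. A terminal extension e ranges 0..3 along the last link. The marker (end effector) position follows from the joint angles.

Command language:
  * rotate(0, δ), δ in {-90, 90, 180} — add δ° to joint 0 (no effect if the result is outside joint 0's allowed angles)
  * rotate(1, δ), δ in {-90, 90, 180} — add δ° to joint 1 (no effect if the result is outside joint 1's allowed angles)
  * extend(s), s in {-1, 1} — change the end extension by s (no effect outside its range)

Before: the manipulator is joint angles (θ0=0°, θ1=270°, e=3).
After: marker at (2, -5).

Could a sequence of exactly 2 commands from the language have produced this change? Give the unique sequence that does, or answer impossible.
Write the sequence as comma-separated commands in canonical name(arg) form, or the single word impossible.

start: joint angles (θ0=0°, θ1=270°, e=3)
1. extend(-1) → joint angles (θ0=0°, θ1=270°, e=2)
2. extend(-1) → joint angles (θ0=0°, θ1=270°, e=1)
no other 2-command option fits: unique.

extend(-1), extend(-1)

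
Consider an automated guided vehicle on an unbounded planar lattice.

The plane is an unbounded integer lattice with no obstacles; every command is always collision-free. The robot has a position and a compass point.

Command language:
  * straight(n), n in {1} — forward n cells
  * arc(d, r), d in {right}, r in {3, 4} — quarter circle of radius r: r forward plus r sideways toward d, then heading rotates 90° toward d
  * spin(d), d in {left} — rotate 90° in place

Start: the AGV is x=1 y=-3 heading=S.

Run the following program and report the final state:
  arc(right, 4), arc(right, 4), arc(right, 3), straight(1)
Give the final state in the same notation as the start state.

x=-3 y=0 heading=E

start: x=1 y=-3 heading=S
1. arc(right, 4) → x=-3 y=-7 heading=W
2. arc(right, 4) → x=-7 y=-3 heading=N
3. arc(right, 3) → x=-4 y=0 heading=E
4. straight(1) → x=-3 y=0 heading=E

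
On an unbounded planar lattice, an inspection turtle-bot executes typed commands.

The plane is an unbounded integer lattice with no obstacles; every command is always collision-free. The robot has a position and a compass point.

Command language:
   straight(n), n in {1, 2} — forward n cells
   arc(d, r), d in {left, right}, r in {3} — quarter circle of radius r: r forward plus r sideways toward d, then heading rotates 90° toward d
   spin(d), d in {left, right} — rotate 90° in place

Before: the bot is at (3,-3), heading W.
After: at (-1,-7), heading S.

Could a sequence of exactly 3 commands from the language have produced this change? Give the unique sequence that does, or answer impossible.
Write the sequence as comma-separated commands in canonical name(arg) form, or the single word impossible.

straight(1), arc(left, 3), straight(1)

key: cell and facing (now S) both changed — the 3 commands mix motion and turning
begin: at (3,-3), heading W
step 1 (straight(1)): at (2,-3), heading W
step 2 (arc(left, 3)): at (-1,-6), heading S
step 3 (straight(1)): at (-1,-7), heading S
all 216 alternatives checked — unique.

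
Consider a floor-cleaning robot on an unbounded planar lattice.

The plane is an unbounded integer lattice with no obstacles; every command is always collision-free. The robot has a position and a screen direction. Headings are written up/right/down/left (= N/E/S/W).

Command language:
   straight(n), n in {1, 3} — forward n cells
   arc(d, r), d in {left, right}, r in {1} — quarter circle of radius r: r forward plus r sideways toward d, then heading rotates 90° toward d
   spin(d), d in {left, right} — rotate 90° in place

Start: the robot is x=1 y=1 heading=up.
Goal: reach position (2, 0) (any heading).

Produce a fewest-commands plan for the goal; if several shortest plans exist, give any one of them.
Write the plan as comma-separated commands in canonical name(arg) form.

spin(right), arc(right, 1)

begin: x=1 y=1 heading=up
1. spin(right) → x=1 y=1 heading=right
2. arc(right, 1) → x=2 y=0 heading=down
nothing shorter than 2 reaches the goal.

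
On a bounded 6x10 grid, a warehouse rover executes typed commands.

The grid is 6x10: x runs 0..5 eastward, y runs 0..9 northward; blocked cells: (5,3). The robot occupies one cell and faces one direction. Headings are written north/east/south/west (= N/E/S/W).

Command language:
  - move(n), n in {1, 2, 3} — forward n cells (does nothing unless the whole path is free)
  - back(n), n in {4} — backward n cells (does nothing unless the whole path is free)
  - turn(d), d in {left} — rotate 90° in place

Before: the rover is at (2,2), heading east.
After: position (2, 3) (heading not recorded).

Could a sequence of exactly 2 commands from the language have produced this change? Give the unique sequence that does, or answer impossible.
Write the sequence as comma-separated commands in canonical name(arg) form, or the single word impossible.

key: order matters: swapping turn(left) and move(1) lands elsewhere
begin: at (2,2), heading east
[1] after turn(left): at (2,2), heading north
[2] after move(1): at (2,3), heading north
uniquely the one of 25 2-step routes that fits.

turn(left), move(1)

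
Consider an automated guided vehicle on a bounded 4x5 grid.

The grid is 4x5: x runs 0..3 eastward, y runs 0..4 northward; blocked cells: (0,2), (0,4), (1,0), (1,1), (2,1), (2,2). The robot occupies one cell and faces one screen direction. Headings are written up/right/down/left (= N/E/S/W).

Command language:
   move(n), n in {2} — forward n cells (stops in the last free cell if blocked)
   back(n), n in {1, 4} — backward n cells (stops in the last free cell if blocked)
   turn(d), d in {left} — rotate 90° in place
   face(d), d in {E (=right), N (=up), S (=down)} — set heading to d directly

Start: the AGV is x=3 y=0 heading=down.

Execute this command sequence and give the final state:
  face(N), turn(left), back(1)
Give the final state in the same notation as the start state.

begin: x=3 y=0 heading=down
step 1 (face(N)): x=3 y=0 heading=up
step 2 (turn(left)): x=3 y=0 heading=left
step 3 (back(1)): x=3 y=0 heading=left

x=3 y=0 heading=left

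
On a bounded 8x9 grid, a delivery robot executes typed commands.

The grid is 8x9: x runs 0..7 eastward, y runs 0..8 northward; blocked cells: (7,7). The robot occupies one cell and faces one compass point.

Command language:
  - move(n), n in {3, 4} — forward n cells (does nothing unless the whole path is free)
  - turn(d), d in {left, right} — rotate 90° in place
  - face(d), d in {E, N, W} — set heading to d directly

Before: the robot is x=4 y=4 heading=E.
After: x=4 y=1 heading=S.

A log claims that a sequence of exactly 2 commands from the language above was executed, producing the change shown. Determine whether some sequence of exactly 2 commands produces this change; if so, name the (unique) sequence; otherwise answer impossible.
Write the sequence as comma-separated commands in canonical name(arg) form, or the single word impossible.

key: running move(3) before turn(right) would end elsewhere — order is forced
from: x=4 y=4 heading=E
[1] after turn(right): x=4 y=4 heading=S
[2] after move(3): x=4 y=1 heading=S
uniquely the one of 49 2-step routes that fits.

turn(right), move(3)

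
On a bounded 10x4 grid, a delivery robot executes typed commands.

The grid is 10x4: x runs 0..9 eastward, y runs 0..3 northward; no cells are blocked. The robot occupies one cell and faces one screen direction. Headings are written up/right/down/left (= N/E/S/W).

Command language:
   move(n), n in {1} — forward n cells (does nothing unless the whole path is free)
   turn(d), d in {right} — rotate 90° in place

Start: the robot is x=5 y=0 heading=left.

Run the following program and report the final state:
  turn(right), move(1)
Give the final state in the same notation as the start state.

x=5 y=1 heading=up

t0: x=5 y=0 heading=left
step 1 (turn(right)): x=5 y=0 heading=up
step 2 (move(1)): x=5 y=1 heading=up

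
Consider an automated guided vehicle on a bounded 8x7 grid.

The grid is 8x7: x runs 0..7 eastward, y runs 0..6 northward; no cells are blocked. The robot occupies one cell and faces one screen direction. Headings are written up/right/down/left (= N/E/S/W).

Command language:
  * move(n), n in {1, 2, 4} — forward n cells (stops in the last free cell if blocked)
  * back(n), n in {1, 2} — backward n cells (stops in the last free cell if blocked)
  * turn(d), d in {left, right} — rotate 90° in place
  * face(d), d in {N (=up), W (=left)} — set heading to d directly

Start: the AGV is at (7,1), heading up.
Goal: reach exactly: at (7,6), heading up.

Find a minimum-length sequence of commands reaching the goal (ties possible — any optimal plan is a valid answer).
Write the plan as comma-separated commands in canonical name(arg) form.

move(4), move(4)

t0: at (7,1), heading up
step 1 (move(4)): at (7,5), heading up
step 2 (move(4)): at (7,6), heading up
nothing shorter than 2 reaches the goal.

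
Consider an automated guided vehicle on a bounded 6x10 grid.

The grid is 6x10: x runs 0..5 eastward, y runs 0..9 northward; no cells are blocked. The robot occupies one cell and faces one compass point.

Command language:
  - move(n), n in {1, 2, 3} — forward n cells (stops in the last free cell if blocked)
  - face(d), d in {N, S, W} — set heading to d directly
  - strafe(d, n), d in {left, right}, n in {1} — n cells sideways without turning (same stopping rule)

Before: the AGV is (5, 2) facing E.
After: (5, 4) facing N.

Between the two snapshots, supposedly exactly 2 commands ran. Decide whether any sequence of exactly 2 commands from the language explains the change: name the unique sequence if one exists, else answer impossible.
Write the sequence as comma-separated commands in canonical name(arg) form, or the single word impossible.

face(N), move(2)

key: running move(2) before face(N) would end elsewhere — order is forced
start: (5, 2) facing E
[1] after face(N): (5, 2) facing N
[2] after move(2): (5, 4) facing N
uniquely the one of 64 2-step routes that fits.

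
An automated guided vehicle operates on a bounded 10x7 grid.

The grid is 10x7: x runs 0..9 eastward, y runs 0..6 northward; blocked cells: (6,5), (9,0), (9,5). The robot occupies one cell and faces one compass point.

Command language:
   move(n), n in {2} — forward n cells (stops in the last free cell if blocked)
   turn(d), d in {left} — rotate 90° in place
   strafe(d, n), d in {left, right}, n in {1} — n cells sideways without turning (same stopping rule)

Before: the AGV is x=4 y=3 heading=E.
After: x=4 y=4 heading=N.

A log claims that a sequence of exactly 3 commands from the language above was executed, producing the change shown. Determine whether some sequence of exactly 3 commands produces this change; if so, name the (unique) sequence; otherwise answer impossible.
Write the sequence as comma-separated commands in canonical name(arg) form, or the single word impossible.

strafe(right, 1), turn(left), move(2)

key: running move(2) before strafe(right, 1) would end elsewhere — order is forced
initial: x=4 y=3 heading=E
1. strafe(right, 1) → x=4 y=2 heading=E
2. turn(left) → x=4 y=2 heading=N
3. move(2) → x=4 y=4 heading=N
no other 3-command option fits: unique.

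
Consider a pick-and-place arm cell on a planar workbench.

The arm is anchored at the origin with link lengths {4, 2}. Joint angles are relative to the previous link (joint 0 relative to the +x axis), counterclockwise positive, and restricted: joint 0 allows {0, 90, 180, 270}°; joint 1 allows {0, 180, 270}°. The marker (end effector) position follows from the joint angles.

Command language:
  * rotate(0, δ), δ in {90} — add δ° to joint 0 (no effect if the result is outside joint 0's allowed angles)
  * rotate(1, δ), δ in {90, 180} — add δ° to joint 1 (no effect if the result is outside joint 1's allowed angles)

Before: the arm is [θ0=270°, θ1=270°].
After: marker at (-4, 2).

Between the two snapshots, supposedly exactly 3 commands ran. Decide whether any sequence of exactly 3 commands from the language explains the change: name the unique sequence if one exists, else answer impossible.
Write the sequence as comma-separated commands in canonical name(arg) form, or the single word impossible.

rotate(0, 90), rotate(0, 90), rotate(0, 90)

from: [θ0=270°, θ1=270°]
step 1 (rotate(0, 90)): [θ0=0°, θ1=270°]
step 2 (rotate(0, 90)): [θ0=90°, θ1=270°]
step 3 (rotate(0, 90)): [θ0=180°, θ1=270°]
all 27 alternatives checked — unique.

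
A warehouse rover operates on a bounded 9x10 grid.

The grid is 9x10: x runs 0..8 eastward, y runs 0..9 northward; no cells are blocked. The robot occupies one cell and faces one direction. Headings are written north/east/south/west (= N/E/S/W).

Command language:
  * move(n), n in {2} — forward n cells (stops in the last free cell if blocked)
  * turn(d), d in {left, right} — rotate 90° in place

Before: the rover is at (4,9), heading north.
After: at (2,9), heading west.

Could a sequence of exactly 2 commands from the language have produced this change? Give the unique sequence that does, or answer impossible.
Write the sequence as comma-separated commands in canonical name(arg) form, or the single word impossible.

turn(left), move(2)

key: position moved to (2,9) AND the heading swung to W — translation plus rotation needed
t0: at (4,9), heading north
t=1 turn(left) ⇒ at (4,9), heading west
t=2 move(2) ⇒ at (2,9), heading west
all 9 alternatives checked — unique.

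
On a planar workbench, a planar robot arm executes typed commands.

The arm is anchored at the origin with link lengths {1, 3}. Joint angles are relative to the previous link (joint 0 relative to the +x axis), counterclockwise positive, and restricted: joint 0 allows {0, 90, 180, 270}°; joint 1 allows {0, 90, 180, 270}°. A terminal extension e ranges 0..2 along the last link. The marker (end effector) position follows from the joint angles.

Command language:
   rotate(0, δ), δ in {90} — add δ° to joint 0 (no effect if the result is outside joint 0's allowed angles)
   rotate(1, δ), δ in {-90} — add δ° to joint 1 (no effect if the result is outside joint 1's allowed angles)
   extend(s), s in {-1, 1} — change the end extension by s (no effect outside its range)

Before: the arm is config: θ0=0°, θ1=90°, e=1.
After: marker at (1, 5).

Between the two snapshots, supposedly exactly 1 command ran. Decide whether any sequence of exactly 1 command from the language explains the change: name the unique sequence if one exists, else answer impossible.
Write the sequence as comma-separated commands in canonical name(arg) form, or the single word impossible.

initial: config: θ0=0°, θ1=90°, e=1
1. extend(1) → config: θ0=0°, θ1=90°, e=2
uniquely the one of 4 1-step routes that fits.

extend(1)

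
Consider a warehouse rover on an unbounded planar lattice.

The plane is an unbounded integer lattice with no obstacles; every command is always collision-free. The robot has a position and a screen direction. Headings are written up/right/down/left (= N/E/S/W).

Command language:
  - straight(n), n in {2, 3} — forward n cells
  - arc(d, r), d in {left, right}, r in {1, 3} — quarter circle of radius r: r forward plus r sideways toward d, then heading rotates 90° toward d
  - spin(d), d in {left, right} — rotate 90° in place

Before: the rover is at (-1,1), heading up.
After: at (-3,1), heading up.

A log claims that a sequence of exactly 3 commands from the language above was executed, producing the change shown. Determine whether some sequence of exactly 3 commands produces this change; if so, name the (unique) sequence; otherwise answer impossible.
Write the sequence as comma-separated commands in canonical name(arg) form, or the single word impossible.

spin(left), straight(2), spin(right)

key: still facing N at the end — net rotation zero over 3 steps
begin: at (-1,1), heading up
step 1 (spin(left)): at (-1,1), heading left
step 2 (straight(2)): at (-3,1), heading left
step 3 (spin(right)): at (-3,1), heading up
no rival 3-sequence matches.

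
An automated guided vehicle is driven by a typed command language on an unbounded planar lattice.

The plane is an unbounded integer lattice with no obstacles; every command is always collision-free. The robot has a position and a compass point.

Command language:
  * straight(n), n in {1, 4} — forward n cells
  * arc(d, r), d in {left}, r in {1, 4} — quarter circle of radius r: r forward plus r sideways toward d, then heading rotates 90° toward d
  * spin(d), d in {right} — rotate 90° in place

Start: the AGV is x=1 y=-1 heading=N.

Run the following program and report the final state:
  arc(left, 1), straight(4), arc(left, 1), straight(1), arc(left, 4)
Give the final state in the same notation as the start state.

x=-1 y=-6 heading=E

begin: x=1 y=-1 heading=N
step 1 (arc(left, 1)): x=0 y=0 heading=W
step 2 (straight(4)): x=-4 y=0 heading=W
step 3 (arc(left, 1)): x=-5 y=-1 heading=S
step 4 (straight(1)): x=-5 y=-2 heading=S
step 5 (arc(left, 4)): x=-1 y=-6 heading=E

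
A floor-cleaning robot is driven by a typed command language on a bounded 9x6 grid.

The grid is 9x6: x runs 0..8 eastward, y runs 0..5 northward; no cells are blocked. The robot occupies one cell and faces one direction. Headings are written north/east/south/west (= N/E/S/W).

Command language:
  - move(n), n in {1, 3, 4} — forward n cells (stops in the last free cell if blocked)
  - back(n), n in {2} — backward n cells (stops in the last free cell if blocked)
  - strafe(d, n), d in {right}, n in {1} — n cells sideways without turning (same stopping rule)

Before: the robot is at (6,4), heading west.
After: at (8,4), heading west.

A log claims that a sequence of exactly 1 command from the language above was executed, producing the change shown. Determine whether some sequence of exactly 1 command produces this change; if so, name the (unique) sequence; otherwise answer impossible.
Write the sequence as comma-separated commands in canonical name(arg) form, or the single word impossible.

key: still facing W — the one step turns nothing
initial: at (6,4), heading west
[1] after back(2): at (8,4), heading west
all 5 alternatives checked — unique.

back(2)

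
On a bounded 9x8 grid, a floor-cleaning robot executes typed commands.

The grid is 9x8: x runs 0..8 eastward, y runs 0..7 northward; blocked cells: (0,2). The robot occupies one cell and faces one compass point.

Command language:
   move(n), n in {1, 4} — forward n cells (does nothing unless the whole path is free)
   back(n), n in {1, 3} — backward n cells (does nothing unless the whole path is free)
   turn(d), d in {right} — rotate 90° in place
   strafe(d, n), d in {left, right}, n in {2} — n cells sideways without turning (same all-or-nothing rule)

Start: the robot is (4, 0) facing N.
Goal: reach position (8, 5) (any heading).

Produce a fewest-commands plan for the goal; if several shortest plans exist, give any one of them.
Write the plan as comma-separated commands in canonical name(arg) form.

strafe(right, 2), strafe(right, 2), move(4), move(1)

begin: (4, 0) facing N
t=1 strafe(right, 2) ⇒ (6, 0) facing N
t=2 strafe(right, 2) ⇒ (8, 0) facing N
t=3 move(4) ⇒ (8, 4) facing N
t=4 move(1) ⇒ (8, 5) facing N
shorter routes all fall short; 4 is best.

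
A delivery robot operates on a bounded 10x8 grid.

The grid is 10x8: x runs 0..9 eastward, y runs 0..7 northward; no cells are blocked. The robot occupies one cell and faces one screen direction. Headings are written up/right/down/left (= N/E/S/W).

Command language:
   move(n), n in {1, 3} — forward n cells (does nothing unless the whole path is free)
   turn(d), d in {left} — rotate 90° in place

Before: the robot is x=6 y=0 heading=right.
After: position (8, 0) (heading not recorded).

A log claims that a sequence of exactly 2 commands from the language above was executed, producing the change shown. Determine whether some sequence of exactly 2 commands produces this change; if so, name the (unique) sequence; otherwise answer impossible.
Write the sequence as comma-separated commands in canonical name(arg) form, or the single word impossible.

begin: x=6 y=0 heading=right
1. move(1) → x=7 y=0 heading=right
2. move(1) → x=8 y=0 heading=right
no other 2-command option fits: unique.

move(1), move(1)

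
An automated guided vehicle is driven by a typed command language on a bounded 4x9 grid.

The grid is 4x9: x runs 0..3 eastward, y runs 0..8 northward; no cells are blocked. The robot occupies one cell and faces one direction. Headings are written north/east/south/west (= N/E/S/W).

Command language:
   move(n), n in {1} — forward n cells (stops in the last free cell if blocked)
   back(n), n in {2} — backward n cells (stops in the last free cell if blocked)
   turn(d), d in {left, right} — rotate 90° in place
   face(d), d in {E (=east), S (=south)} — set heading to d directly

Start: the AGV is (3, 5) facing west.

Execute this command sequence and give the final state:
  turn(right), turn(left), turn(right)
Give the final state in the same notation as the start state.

(3, 5) facing north

initial: (3, 5) facing west
t=1 turn(right) ⇒ (3, 5) facing north
t=2 turn(left) ⇒ (3, 5) facing west
t=3 turn(right) ⇒ (3, 5) facing north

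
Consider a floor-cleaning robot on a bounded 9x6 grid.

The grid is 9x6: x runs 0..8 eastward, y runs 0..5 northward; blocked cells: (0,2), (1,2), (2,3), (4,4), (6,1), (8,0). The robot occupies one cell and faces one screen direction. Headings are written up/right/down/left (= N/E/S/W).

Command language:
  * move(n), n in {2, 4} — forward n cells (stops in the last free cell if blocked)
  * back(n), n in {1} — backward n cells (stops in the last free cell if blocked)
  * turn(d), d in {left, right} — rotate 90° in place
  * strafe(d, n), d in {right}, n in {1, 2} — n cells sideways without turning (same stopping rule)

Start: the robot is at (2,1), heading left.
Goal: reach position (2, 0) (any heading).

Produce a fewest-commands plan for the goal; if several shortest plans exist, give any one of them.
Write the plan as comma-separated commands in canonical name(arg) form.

turn(right), back(1)

t0: at (2,1), heading left
step 1 (turn(right)): at (2,1), heading up
step 2 (back(1)): at (2,0), heading up
no 1-step plan works, so 2 is optimal.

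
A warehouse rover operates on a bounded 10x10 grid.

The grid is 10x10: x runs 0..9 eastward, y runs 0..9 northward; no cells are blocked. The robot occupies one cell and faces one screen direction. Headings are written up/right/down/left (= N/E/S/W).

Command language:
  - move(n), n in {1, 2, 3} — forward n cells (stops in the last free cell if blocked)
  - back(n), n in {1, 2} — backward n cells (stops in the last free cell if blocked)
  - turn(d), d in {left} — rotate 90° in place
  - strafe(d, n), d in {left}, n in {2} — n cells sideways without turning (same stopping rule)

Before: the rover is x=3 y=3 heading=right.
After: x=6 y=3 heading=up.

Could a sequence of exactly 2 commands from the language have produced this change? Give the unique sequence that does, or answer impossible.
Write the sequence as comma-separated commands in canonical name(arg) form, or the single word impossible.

move(3), turn(left)

key: running turn(left) before move(3) would end elsewhere — order is forced
t0: x=3 y=3 heading=right
[1] after move(3): x=6 y=3 heading=right
[2] after turn(left): x=6 y=3 heading=up
uniquely the one of 49 2-step routes that fits.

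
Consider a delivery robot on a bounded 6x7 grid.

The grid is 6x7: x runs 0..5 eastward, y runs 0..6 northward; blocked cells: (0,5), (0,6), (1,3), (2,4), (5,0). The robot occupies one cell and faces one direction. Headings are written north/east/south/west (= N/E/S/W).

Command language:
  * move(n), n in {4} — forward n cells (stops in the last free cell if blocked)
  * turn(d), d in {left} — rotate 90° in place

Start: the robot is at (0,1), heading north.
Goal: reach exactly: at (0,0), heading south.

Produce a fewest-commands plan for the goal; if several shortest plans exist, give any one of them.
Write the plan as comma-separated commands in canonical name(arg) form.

turn(left), turn(left), move(4)

begin: at (0,1), heading north
1. turn(left) → at (0,1), heading west
2. turn(left) → at (0,1), heading south
3. move(4) → at (0,0), heading south
minimal: 3 command(s), checked below 3.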